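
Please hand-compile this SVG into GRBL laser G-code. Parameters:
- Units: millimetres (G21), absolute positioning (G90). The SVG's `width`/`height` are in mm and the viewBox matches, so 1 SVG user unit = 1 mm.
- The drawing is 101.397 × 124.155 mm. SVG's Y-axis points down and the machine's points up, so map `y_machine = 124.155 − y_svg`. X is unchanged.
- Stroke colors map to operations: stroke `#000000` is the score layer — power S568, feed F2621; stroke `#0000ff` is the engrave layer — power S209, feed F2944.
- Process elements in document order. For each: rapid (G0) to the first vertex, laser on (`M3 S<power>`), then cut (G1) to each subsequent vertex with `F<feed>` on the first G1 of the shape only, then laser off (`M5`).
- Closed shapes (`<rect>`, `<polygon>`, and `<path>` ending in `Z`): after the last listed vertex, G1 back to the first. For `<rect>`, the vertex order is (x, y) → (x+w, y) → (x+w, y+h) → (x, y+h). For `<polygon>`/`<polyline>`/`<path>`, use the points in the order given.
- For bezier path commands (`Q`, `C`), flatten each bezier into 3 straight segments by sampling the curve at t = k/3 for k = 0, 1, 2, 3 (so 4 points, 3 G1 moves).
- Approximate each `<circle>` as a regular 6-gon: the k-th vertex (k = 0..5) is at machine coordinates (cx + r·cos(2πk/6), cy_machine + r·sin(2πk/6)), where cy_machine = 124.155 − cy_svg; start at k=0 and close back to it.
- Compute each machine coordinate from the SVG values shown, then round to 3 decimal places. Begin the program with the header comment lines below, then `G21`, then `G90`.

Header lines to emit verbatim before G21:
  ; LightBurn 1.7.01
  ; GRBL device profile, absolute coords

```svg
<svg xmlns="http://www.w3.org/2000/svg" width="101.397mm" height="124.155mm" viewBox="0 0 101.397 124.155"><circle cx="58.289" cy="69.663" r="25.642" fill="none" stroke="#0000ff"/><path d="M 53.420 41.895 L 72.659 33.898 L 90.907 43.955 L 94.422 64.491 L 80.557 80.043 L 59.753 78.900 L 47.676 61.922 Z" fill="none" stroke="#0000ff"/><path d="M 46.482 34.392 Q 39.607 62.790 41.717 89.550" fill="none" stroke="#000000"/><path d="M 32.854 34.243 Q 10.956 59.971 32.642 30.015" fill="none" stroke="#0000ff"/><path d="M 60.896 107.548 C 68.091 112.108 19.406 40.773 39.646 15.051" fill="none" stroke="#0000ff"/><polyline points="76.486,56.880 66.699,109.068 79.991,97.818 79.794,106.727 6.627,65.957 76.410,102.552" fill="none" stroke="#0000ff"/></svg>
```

; LightBurn 1.7.01
; GRBL device profile, absolute coords
G21
G90
G0 X83.931 Y54.492
M3 S209
G1 X71.110 Y76.699 F2944
G1 X45.468 Y76.699
G1 X32.647 Y54.492
G1 X45.468 Y32.285
G1 X71.110 Y32.285
G1 X83.931 Y54.492
M5
G0 X53.420 Y82.260
M3 S209
G1 X72.659 Y90.257 F2944
G1 X90.907 Y80.200
G1 X94.422 Y59.664
G1 X80.557 Y44.112
G1 X59.753 Y45.255
G1 X47.676 Y62.233
G1 X53.420 Y82.260
M5
G0 X46.482 Y89.763
M3 S568
G1 X42.897 Y71.013 F2621
G1 X41.309 Y52.627
G1 X41.717 Y34.605
M5
G0 X32.854 Y89.912
M3 S209
G1 X23.098 Y78.947 F2944
G1 X23.027 Y80.356
G1 X32.642 Y94.140
M5
G0 X60.896 Y16.607
M3 S209
G1 X54.087 Y32.845 F2944
G1 X37.759 Y72.678
G1 X39.646 Y109.104
M5
G0 X76.486 Y67.275
M3 S209
G1 X66.699 Y15.087 F2944
G1 X79.991 Y26.337
G1 X79.794 Y17.428
G1 X6.627 Y58.198
G1 X76.410 Y21.603
M5

1 u = 1 mm; y_m = 124.155 − y.

[1] `<circle>` circle, #0000ff→engrave S209 F2944: (83.931,54.492) → (71.110,76.699) → (45.468,76.699) → (32.647,54.492) → (45.468,32.285) → (71.110,32.285) → (83.931,54.492) (closed)

[2] `<path>` regular polygon, #0000ff→engrave S209 F2944: (53.420,82.260) → (72.659,90.257) → (90.907,80.200) → (94.422,59.664) → (80.557,44.112) → (59.753,45.255) → (47.676,62.233) → (53.420,82.260) (closed)

[3] `<path>` quadratic bezier, #000000→score S568 F2621: (46.482,89.763) → (42.897,71.013) → (41.309,52.627) → (41.717,34.605)

[4] `<path>` quadratic bezier, #0000ff→engrave S209 F2944: (32.854,89.912) → (23.098,78.947) → (23.027,80.356) → (32.642,94.140)

[5] `<path>` cubic bezier, #0000ff→engrave S209 F2944: (60.896,16.607) → (54.087,32.845) → (37.759,72.678) → (39.646,109.104)

[6] `<polyline>` open polyline, #0000ff→engrave S209 F2944: (76.486,67.275) → (66.699,15.087) → (79.991,26.337) → (79.794,17.428) → (6.627,58.198) → (76.410,21.603)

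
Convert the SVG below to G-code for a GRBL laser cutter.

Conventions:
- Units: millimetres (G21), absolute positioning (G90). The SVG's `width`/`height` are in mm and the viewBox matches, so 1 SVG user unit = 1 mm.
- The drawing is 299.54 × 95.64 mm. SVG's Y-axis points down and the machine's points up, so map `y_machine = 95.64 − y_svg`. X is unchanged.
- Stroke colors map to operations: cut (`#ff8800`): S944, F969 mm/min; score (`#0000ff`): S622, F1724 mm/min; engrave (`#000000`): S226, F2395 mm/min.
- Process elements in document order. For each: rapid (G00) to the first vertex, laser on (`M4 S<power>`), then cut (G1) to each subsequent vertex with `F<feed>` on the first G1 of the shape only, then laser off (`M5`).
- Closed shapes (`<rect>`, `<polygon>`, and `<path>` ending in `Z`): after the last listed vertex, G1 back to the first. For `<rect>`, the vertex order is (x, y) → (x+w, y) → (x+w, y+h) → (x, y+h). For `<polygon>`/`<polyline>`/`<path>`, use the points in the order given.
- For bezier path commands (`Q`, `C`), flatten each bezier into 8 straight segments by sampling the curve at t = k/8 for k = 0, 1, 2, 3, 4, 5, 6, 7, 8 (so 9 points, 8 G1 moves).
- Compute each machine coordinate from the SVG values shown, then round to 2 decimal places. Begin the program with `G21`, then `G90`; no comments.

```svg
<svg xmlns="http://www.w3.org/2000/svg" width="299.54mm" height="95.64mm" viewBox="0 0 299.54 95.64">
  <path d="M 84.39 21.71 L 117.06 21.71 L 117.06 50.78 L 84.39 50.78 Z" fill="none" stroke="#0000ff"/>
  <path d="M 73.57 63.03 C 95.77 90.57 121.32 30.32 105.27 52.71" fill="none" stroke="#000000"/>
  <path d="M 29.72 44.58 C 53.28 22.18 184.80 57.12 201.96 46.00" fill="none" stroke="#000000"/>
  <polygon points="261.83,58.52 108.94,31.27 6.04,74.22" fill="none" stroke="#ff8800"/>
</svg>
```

1 u = 1 mm; y_m = 95.64 − y.

[1] `<path>` rectangle, #0000ff→score S622 F1724: (84.39,73.93) → (117.06,73.93) → (117.06,44.86) → (84.39,44.86) → (84.39,73.93) (closed)

[2] `<path>` cubic bezier, #000000→engrave S226 F2395: (73.57,32.61) → (81.96,26.06) → (90.15,25.75) → (97.59,29.68) → (103.76,35.84) → (108.15,42.24) → (110.21,46.89) → (109.43,47.79) → (105.27,42.93)

[3] `<path>` cubic bezier, #000000→engrave S226 F2395: (29.72,51.06) → (43.18,56.97) → (64.16,58.72) → (90.05,57.52) → (118.24,54.58) → (146.13,51.11) → (171.12,48.32) → (190.60,47.43) → (201.96,49.64)

[4] `<polygon>` closed polygon, #ff8800→cut S944 F969: (261.83,37.12) → (108.94,64.37) → (6.04,21.42) → (261.83,37.12) (closed)

G21
G90
G00 X84.39 Y73.93
M4 S622
G1 X117.06 Y73.93 F1724
G1 X117.06 Y44.86
G1 X84.39 Y44.86
G1 X84.39 Y73.93
M5
G00 X73.57 Y32.61
M4 S226
G1 X81.96 Y26.06 F2395
G1 X90.15 Y25.75
G1 X97.59 Y29.68
G1 X103.76 Y35.84
G1 X108.15 Y42.24
G1 X110.21 Y46.89
G1 X109.43 Y47.79
G1 X105.27 Y42.93
M5
G00 X29.72 Y51.06
M4 S226
G1 X43.18 Y56.97 F2395
G1 X64.16 Y58.72
G1 X90.05 Y57.52
G1 X118.24 Y54.58
G1 X146.13 Y51.11
G1 X171.12 Y48.32
G1 X190.60 Y47.43
G1 X201.96 Y49.64
M5
G00 X261.83 Y37.12
M4 S944
G1 X108.94 Y64.37 F969
G1 X6.04 Y21.42
G1 X261.83 Y37.12
M5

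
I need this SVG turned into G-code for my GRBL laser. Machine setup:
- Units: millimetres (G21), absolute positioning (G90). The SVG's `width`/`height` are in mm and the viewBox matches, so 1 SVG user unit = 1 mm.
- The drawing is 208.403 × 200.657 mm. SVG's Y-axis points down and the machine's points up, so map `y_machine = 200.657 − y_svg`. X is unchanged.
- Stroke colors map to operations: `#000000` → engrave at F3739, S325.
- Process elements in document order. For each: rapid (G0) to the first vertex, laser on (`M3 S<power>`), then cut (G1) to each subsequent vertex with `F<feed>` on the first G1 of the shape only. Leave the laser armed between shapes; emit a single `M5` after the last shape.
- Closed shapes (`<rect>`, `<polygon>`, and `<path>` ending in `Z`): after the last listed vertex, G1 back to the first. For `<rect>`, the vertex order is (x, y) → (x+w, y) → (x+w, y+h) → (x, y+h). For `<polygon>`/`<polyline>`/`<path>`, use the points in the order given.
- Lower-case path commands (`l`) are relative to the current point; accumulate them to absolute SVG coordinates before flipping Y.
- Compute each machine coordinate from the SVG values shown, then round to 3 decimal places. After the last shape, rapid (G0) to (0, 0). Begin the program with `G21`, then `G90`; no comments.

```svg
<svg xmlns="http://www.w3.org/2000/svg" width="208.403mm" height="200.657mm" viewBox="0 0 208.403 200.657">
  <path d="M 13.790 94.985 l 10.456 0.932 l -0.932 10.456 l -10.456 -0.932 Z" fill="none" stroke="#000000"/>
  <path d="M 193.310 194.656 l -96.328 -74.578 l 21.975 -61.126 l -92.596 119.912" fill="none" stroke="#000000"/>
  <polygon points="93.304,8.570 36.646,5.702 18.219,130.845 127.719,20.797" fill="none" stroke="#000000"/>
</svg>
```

G21
G90
G0 X13.790 Y105.672
M3 S325
G1 X24.246 Y104.740 F3739
G1 X23.314 Y94.284
G1 X12.858 Y95.216
G1 X13.790 Y105.672
G0 X193.310 Y6.001
M3 S325
G1 X96.982 Y80.579 F3739
G1 X118.957 Y141.705
G1 X26.361 Y21.793
G0 X93.304 Y192.087
M3 S325
G1 X36.646 Y194.955 F3739
G1 X18.219 Y69.812
G1 X127.719 Y179.860
G1 X93.304 Y192.087
M5
G0 X0.000 Y0.000

viewBox `0 0 208.403 200.657` with mm width/height → 1 unit = 1 mm. Flip: y_m = 200.657 − y_svg.

**Shape 1** — `<path>` regular polygon, stroke `#000000` → engrave (S325, F3739). Machine vertices: (13.790,105.672) → (24.246,104.740) → (23.314,94.284) → (12.858,95.216) → (13.790,105.672). Closed: final G1 returns to the first vertex.

**Shape 2** — `<path>` open polyline, stroke `#000000` → engrave (S325, F3739). Machine vertices: (193.310,6.001) → (96.982,80.579) → (118.957,141.705) → (26.361,21.793). Open path.

**Shape 3** — `<polygon>` closed polygon, stroke `#000000` → engrave (S325, F3739). Machine vertices: (93.304,192.087) → (36.646,194.955) → (18.219,69.812) → (127.719,179.860) → (93.304,192.087). Closed: final G1 returns to the first vertex.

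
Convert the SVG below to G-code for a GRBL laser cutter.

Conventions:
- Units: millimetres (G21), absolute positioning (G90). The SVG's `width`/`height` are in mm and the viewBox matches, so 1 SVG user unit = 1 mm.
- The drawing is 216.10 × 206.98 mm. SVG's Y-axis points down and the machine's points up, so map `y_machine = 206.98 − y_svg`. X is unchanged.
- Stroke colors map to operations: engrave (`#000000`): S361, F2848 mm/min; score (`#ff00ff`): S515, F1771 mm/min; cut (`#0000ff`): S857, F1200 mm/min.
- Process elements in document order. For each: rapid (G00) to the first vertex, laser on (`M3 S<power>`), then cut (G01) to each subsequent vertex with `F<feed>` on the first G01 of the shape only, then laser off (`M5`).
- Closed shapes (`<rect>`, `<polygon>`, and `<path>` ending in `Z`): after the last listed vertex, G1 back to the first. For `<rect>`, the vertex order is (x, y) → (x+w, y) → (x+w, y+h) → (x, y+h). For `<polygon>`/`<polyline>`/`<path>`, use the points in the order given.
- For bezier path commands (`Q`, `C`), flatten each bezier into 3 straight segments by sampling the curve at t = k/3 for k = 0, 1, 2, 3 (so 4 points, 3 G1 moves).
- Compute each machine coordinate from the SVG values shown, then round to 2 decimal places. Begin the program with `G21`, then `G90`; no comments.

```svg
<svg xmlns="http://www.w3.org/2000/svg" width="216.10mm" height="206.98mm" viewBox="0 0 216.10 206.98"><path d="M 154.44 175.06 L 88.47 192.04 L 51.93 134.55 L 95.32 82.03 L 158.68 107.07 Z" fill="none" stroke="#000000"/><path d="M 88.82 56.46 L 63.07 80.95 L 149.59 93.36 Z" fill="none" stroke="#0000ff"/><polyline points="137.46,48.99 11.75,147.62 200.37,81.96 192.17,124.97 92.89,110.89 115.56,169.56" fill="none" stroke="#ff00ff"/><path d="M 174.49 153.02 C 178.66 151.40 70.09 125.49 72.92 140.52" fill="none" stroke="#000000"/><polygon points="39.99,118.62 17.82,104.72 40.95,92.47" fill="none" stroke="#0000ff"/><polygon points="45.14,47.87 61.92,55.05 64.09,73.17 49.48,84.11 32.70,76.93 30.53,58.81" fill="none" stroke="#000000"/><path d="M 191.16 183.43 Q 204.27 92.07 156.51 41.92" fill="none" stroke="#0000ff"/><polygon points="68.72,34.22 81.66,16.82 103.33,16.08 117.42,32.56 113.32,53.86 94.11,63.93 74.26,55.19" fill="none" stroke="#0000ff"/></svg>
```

G21
G90
G00 X154.44 Y31.92
M3 S361
G01 X88.47 Y14.94 F2848
G01 X51.93 Y72.43
G01 X95.32 Y124.95
G01 X158.68 Y99.91
G01 X154.44 Y31.92
M5
G00 X88.82 Y150.52
M3 S857
G01 X63.07 Y126.03 F1200
G01 X149.59 Y113.62
G01 X88.82 Y150.52
M5
G00 X137.46 Y157.99
M3 S515
G01 X11.75 Y59.36 F1771
G01 X200.37 Y125.02
G01 X192.17 Y82.01
G01 X92.89 Y96.09
G01 X115.56 Y37.42
M5
G00 X174.49 Y53.96
M3 S361
G01 X149.38 Y61.26 F2848
G01 X98.92 Y70.26
G01 X72.92 Y66.46
M5
G00 X39.99 Y88.36
M3 S857
G01 X17.82 Y102.26 F1200
G01 X40.95 Y114.51
G01 X39.99 Y88.36
M5
G00 X45.14 Y159.11
M3 S361
G01 X61.92 Y151.93 F2848
G01 X64.09 Y133.81
G01 X49.48 Y122.87
G01 X32.70 Y130.05
G01 X30.53 Y148.17
G01 X45.14 Y159.11
M5
G00 X191.16 Y23.55
M3 S857
G01 X193.14 Y79.88 F1200
G01 X181.59 Y127.05
G01 X156.51 Y165.06
M5
G00 X68.72 Y172.76
M3 S857
G01 X81.66 Y190.16 F1200
G01 X103.33 Y190.90
G01 X117.42 Y174.42
G01 X113.32 Y153.12
G01 X94.11 Y143.05
G01 X74.26 Y151.79
G01 X68.72 Y172.76
M5

Since the viewBox matches the mm dimensions, user units are millimetres directly. The only transform is the Y-flip y_m = 206.98 − y_svg.

Shape 1 is a regular polygon drawn with `<path>`. Its stroke #000000 means engrave at S361, F2848. After flipping Y the toolpath is (154.44,31.92) → (88.47,14.94) → (51.93,72.43) → (95.32,124.95) → (158.68,99.91) → (154.44,31.92), returning to the start.

Shape 2 is a closed polygon drawn with `<path>`. Its stroke #0000ff means cut at S857, F1200. After flipping Y the toolpath is (88.82,150.52) → (63.07,126.03) → (149.59,113.62) → (88.82,150.52), returning to the start.

Shape 3 is a open polyline drawn with `<polyline>`. Its stroke #ff00ff means score at S515, F1771. After flipping Y the toolpath is (137.46,157.99) → (11.75,59.36) → (200.37,125.02) → (192.17,82.01) → (92.89,96.09) → (115.56,37.42).

Shape 4 is a cubic bezier drawn with `<path>`. Its stroke #000000 means engrave at S361, F2848. After flipping Y the toolpath is (174.49,53.96) → (149.38,61.26) → (98.92,70.26) → (72.92,66.46).

Shape 5 is a regular polygon drawn with `<polygon>`. Its stroke #0000ff means cut at S857, F1200. After flipping Y the toolpath is (39.99,88.36) → (17.82,102.26) → (40.95,114.51) → (39.99,88.36), returning to the start.

Shape 6 is a regular polygon drawn with `<polygon>`. Its stroke #000000 means engrave at S361, F2848. After flipping Y the toolpath is (45.14,159.11) → (61.92,151.93) → (64.09,133.81) → (49.48,122.87) → (32.70,130.05) → (30.53,148.17) → (45.14,159.11), returning to the start.

Shape 7 is a quadratic bezier drawn with `<path>`. Its stroke #0000ff means cut at S857, F1200. After flipping Y the toolpath is (191.16,23.55) → (193.14,79.88) → (181.59,127.05) → (156.51,165.06).

Shape 8 is a regular polygon drawn with `<polygon>`. Its stroke #0000ff means cut at S857, F1200. After flipping Y the toolpath is (68.72,172.76) → (81.66,190.16) → (103.33,190.90) → (117.42,174.42) → (113.32,153.12) → (94.11,143.05) → (74.26,151.79) → (68.72,172.76), returning to the start.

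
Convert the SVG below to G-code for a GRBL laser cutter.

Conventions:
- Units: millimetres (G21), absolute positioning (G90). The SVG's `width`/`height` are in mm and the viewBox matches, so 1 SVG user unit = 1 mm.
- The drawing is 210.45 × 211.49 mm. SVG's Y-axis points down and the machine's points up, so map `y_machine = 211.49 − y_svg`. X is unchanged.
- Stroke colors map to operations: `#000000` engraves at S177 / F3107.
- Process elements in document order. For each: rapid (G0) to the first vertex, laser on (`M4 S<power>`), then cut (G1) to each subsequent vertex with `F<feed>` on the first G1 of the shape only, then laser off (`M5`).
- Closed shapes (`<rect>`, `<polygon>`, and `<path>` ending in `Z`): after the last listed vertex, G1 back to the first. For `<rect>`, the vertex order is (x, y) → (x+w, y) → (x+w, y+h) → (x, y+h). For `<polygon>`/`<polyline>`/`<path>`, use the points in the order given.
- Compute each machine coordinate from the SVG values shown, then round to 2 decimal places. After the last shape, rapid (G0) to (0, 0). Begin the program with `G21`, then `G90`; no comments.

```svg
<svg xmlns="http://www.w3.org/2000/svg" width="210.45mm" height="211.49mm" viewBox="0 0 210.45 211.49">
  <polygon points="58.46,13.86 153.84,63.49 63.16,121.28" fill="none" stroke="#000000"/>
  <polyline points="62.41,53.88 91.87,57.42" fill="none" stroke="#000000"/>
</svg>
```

1 u = 1 mm; y_m = 211.49 − y.

[1] `<polygon>` regular polygon, #000000→engrave S177 F3107: (58.46,197.63) → (153.84,148.00) → (63.16,90.21) → (58.46,197.63) (closed)

[2] `<polyline>` line segment, #000000→engrave S177 F3107: (62.41,157.61) → (91.87,154.07)

G21
G90
G0 X58.46 Y197.63
M4 S177
G1 X153.84 Y148.00 F3107
G1 X63.16 Y90.21
G1 X58.46 Y197.63
M5
G0 X62.41 Y157.61
M4 S177
G1 X91.87 Y154.07 F3107
M5
G0 X0.00 Y0.00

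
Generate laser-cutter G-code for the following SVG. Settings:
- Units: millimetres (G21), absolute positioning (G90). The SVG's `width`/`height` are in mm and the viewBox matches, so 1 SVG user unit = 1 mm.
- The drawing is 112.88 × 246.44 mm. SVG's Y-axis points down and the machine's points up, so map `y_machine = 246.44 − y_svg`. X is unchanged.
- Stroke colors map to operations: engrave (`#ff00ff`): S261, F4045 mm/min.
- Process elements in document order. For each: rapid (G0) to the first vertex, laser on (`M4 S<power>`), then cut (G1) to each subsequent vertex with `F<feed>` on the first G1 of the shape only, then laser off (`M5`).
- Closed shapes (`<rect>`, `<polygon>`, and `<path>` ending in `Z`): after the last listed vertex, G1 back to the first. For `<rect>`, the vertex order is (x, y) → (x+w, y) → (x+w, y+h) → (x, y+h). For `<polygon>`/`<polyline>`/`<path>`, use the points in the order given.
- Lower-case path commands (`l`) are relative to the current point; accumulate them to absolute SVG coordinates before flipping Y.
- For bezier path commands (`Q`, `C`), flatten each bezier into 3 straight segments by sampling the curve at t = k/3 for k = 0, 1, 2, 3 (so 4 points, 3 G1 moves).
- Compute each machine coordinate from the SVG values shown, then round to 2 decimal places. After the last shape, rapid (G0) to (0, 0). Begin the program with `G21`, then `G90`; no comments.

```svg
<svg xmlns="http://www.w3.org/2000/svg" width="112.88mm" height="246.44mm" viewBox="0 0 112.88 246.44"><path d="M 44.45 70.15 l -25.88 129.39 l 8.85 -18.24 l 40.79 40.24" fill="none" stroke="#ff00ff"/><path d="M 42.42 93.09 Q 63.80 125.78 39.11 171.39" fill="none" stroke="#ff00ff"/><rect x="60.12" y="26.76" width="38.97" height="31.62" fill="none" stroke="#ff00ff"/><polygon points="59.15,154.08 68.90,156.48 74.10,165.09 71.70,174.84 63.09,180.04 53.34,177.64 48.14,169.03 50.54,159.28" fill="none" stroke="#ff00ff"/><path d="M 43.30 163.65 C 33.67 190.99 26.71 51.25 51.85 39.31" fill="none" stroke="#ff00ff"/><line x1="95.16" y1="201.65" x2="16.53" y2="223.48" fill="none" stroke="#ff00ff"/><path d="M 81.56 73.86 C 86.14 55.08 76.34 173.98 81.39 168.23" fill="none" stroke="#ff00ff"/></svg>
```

G21
G90
G0 X44.45 Y176.29
M4 S261
G1 X18.57 Y46.90 F4045
G1 X27.42 Y65.14
G1 X68.21 Y24.90
M5
G0 X42.42 Y153.35
M4 S261
G1 X51.55 Y130.12 F4045
G1 X50.45 Y104.02
G1 X39.11 Y75.05
M5
G0 X60.12 Y219.68
M4 S261
G1 X99.09 Y219.68 F4045
G1 X99.09 Y188.06
G1 X60.12 Y188.06
G1 X60.12 Y219.68
M5
G0 X59.15 Y92.36
M4 S261
G1 X68.90 Y89.96 F4045
G1 X74.10 Y81.35
G1 X71.70 Y71.60
G1 X63.09 Y66.40
G1 X53.34 Y68.80
G1 X48.14 Y77.41
G1 X50.54 Y87.16
G1 X59.15 Y92.36
M5
G0 X43.30 Y82.79
M4 S261
G1 X35.65 Y100.22 F4045
G1 X36.32 Y163.51
G1 X51.85 Y207.13
M5
G0 X95.16 Y44.79
M4 S261
G1 X16.53 Y22.96 F4045
M5
G0 X81.56 Y172.58
M4 S261
G1 X82.43 Y155.18 F4045
G1 X80.21 Y104.29
G1 X81.39 Y78.21
M5
G0 X0.00 Y0.00

Since the viewBox matches the mm dimensions, user units are millimetres directly. The only transform is the Y-flip y_m = 246.44 − y_svg.

Shape 1 is a open polyline drawn with `<path>`. Its stroke #ff00ff means engrave at S261, F4045. After flipping Y the toolpath is (44.45,176.29) → (18.57,46.90) → (27.42,65.14) → (68.21,24.90).

Shape 2 is a quadratic bezier drawn with `<path>`. Its stroke #ff00ff means engrave at S261, F4045. After flipping Y the toolpath is (42.42,153.35) → (51.55,130.12) → (50.45,104.02) → (39.11,75.05).

Shape 3 is a rectangle drawn with `<rect>`. Its stroke #ff00ff means engrave at S261, F4045. After flipping Y the toolpath is (60.12,219.68) → (99.09,219.68) → (99.09,188.06) → (60.12,188.06) → (60.12,219.68), returning to the start.

Shape 4 is a regular polygon drawn with `<polygon>`. Its stroke #ff00ff means engrave at S261, F4045. After flipping Y the toolpath is (59.15,92.36) → (68.90,89.96) → (74.10,81.35) → (71.70,71.60) → (63.09,66.40) → (53.34,68.80) → (48.14,77.41) → (50.54,87.16) → (59.15,92.36), returning to the start.

Shape 5 is a cubic bezier drawn with `<path>`. Its stroke #ff00ff means engrave at S261, F4045. After flipping Y the toolpath is (43.30,82.79) → (35.65,100.22) → (36.32,163.51) → (51.85,207.13).

Shape 6 is a line segment drawn with `<line>`. Its stroke #ff00ff means engrave at S261, F4045. After flipping Y the toolpath is (95.16,44.79) → (16.53,22.96).

Shape 7 is a cubic bezier drawn with `<path>`. Its stroke #ff00ff means engrave at S261, F4045. After flipping Y the toolpath is (81.56,172.58) → (82.43,155.18) → (80.21,104.29) → (81.39,78.21).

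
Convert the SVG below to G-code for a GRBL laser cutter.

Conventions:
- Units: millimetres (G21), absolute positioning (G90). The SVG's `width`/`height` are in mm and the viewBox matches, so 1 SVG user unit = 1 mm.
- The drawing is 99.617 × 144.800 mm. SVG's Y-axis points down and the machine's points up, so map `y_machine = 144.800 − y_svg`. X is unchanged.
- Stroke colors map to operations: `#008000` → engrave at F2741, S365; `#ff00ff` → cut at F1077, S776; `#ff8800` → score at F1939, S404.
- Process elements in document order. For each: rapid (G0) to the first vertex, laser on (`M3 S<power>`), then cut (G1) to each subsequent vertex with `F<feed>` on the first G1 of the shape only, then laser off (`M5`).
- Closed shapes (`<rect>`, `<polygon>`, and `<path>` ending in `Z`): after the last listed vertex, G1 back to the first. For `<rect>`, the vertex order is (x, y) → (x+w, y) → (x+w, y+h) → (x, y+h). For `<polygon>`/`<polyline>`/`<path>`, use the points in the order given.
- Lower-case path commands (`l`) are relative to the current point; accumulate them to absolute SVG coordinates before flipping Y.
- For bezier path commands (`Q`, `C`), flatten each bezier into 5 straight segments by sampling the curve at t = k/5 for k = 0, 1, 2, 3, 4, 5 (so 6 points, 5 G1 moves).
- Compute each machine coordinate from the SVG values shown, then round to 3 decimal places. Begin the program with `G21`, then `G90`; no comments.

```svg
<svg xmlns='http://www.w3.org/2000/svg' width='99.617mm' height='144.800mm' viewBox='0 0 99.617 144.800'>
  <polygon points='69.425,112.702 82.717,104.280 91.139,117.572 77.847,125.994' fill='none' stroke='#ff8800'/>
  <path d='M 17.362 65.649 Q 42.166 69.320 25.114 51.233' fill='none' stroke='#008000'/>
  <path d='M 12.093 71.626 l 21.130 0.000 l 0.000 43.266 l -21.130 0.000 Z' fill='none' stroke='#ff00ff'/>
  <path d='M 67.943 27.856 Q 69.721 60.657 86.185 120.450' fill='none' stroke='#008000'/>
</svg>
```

G21
G90
G0 X69.425 Y32.098
M3 S404
G1 X82.717 Y40.520 F1939
G1 X91.139 Y27.228
G1 X77.847 Y18.806
G1 X69.425 Y32.098
M5
G0 X17.362 Y79.151
M3 S365
G1 X25.609 Y78.553 F2741
G1 X30.508 Y79.695
G1 X32.059 Y82.579
G1 X30.261 Y87.203
G1 X25.114 Y93.567
M5
G0 X12.093 Y73.174
M3 S776
G1 X33.223 Y73.174 F1077
G1 X33.223 Y29.908
G1 X12.093 Y29.908
G1 X12.093 Y73.174
M5
G0 X67.943 Y116.944
M3 S365
G1 X69.242 Y102.744 F2741
G1 X71.715 Y86.384
G1 X75.364 Y67.866
G1 X80.187 Y47.188
G1 X86.185 Y24.350
M5

viewBox `0 0 99.617 144.800` with mm width/height → 1 unit = 1 mm. Flip: y_m = 144.800 − y_svg.

**Shape 1** — `<polygon>` regular polygon, stroke `#ff8800` → score (S404, F1939). Machine vertices: (69.425,32.098) → (82.717,40.520) → (91.139,27.228) → (77.847,18.806) → (69.425,32.098). Closed: final G1 returns to the first vertex.

**Shape 2** — `<path>` quadratic bezier, stroke `#008000` → engrave (S365, F2741). Control points (SVG): P0=(17.362,65.649), P1=(42.166,69.320), P2=(25.114,51.233); sampled at t=k/5. Machine vertices: (17.362,79.151) → (25.609,78.553) → (30.508,79.695) → (32.059,82.579) → (30.261,87.203) → (25.114,93.567). Open path.

**Shape 3** — `<path>` rectangle, stroke `#ff00ff` → cut (S776, F1077). Machine vertices: (12.093,73.174) → (33.223,73.174) → (33.223,29.908) → (12.093,29.908) → (12.093,73.174). Closed: final G1 returns to the first vertex.

**Shape 4** — `<path>` quadratic bezier, stroke `#008000` → engrave (S365, F2741). Control points (SVG): P0=(67.943,27.856), P1=(69.721,60.657), P2=(86.185,120.450); sampled at t=k/5. Machine vertices: (67.943,116.944) → (69.242,102.744) → (71.715,86.384) → (75.364,67.866) → (80.187,47.188) → (86.185,24.350). Open path.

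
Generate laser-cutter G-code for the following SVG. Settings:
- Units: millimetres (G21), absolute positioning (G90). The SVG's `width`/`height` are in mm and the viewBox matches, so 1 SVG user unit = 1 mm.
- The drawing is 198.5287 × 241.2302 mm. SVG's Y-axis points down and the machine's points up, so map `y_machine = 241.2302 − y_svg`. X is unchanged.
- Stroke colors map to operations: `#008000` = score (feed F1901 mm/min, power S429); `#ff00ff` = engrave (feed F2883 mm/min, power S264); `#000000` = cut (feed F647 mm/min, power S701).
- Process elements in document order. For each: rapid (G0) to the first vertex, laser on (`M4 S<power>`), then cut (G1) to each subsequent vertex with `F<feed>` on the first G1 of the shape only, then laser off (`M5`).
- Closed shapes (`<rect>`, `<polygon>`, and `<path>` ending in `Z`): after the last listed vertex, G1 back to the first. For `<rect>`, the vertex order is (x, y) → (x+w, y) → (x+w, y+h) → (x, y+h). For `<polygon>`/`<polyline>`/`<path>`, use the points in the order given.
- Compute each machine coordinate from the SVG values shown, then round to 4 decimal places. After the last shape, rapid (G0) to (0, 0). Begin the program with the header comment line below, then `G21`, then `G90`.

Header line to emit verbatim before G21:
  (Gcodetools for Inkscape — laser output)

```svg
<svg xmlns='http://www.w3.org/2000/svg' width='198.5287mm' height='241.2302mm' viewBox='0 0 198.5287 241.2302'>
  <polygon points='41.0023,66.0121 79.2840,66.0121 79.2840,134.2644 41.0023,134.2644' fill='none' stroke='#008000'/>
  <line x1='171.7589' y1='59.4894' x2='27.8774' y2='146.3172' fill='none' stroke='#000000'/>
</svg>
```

(Gcodetools for Inkscape — laser output)
G21
G90
G0 X41.0023 Y175.2181
M4 S429
G1 X79.2840 Y175.2181 F1901
G1 X79.2840 Y106.9658
G1 X41.0023 Y106.9658
G1 X41.0023 Y175.2181
M5
G0 X171.7589 Y181.7408
M4 S701
G1 X27.8774 Y94.9130 F647
M5
G0 X0.0000 Y0.0000

viewBox `0 0 198.5287 241.2302` with mm width/height → 1 unit = 1 mm. Flip: y_m = 241.2302 − y_svg.

**Shape 1** — `<polygon>` rectangle, stroke `#008000` → score (S429, F1901). Machine vertices: (41.0023,175.2181) → (79.2840,175.2181) → (79.2840,106.9658) → (41.0023,106.9658) → (41.0023,175.2181). Closed: final G1 returns to the first vertex.

**Shape 2** — `<line>` line segment, stroke `#000000` → cut (S701, F647). Machine vertices: (171.7589,181.7408) → (27.8774,94.9130). Open path.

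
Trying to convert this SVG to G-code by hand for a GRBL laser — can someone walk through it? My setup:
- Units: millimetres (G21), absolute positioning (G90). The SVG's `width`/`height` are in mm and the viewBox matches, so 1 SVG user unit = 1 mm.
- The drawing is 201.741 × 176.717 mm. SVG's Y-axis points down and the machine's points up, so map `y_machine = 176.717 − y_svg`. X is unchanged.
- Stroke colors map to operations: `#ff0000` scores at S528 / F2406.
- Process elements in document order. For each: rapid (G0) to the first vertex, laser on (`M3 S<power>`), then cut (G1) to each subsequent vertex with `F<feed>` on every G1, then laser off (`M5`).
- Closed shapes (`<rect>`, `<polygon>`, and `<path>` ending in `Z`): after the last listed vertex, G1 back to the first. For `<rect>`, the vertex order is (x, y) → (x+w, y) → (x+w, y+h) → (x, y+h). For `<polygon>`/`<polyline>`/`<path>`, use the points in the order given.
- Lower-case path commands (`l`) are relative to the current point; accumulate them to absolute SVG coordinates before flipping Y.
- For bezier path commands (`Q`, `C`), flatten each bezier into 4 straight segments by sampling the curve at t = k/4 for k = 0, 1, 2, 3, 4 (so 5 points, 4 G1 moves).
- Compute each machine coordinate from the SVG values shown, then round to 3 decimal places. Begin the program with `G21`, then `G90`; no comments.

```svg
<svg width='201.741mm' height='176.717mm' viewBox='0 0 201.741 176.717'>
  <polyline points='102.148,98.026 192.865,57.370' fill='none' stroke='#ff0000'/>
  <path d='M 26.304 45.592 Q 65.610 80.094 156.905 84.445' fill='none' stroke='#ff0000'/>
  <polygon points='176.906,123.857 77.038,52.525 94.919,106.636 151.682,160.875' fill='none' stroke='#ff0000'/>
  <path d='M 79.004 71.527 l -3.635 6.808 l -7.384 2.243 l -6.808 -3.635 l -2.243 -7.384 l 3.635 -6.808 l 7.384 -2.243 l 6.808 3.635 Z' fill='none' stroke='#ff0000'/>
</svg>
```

G21
G90
G0 X102.148 Y78.691
M3 S528
G1 X192.865 Y119.347 F2406
M5
G0 X26.304 Y131.125
M3 S528
G1 X49.206 Y115.758 F2406
G1 X78.607 Y104.161 F2406
G1 X114.507 Y96.332 F2406
G1 X156.905 Y92.272 F2406
M5
G0 X176.906 Y52.860
M3 S528
G1 X77.038 Y124.192 F2406
G1 X94.919 Y70.081 F2406
G1 X151.682 Y15.842 F2406
G1 X176.906 Y52.860 F2406
M5
G0 X79.004 Y105.190
M3 S528
G1 X75.369 Y98.382 F2406
G1 X67.985 Y96.139 F2406
G1 X61.177 Y99.774 F2406
G1 X58.934 Y107.158 F2406
G1 X62.569 Y113.966 F2406
G1 X69.953 Y116.209 F2406
G1 X76.761 Y112.574 F2406
G1 X79.004 Y105.190 F2406
M5

viewBox `0 0 201.741 176.717` with mm width/height → 1 unit = 1 mm. Flip: y_m = 176.717 − y_svg.

**Shape 1** — `<polyline>` line segment, stroke `#ff0000` → score (S528, F2406). Machine vertices: (102.148,78.691) → (192.865,119.347). Open path.

**Shape 2** — `<path>` quadratic bezier, stroke `#ff0000` → score (S528, F2406). Control points (SVG): P0=(26.304,45.592), P1=(65.610,80.094), P2=(156.905,84.445); sampled at t=k/4. Machine vertices: (26.304,131.125) → (49.206,115.758) → (78.607,104.161) → (114.507,96.332) → (156.905,92.272). Open path.

**Shape 3** — `<polygon>` closed polygon, stroke `#ff0000` → score (S528, F2406). Machine vertices: (176.906,52.860) → (77.038,124.192) → (94.919,70.081) → (151.682,15.842) → (176.906,52.860). Closed: final G1 returns to the first vertex.

**Shape 4** — `<path>` regular polygon, stroke `#ff0000` → score (S528, F2406). Machine vertices: (79.004,105.190) → (75.369,98.382) → (67.985,96.139) → (61.177,99.774) → (58.934,107.158) → (62.569,113.966) → (69.953,116.209) → (76.761,112.574) → (79.004,105.190). Closed: final G1 returns to the first vertex.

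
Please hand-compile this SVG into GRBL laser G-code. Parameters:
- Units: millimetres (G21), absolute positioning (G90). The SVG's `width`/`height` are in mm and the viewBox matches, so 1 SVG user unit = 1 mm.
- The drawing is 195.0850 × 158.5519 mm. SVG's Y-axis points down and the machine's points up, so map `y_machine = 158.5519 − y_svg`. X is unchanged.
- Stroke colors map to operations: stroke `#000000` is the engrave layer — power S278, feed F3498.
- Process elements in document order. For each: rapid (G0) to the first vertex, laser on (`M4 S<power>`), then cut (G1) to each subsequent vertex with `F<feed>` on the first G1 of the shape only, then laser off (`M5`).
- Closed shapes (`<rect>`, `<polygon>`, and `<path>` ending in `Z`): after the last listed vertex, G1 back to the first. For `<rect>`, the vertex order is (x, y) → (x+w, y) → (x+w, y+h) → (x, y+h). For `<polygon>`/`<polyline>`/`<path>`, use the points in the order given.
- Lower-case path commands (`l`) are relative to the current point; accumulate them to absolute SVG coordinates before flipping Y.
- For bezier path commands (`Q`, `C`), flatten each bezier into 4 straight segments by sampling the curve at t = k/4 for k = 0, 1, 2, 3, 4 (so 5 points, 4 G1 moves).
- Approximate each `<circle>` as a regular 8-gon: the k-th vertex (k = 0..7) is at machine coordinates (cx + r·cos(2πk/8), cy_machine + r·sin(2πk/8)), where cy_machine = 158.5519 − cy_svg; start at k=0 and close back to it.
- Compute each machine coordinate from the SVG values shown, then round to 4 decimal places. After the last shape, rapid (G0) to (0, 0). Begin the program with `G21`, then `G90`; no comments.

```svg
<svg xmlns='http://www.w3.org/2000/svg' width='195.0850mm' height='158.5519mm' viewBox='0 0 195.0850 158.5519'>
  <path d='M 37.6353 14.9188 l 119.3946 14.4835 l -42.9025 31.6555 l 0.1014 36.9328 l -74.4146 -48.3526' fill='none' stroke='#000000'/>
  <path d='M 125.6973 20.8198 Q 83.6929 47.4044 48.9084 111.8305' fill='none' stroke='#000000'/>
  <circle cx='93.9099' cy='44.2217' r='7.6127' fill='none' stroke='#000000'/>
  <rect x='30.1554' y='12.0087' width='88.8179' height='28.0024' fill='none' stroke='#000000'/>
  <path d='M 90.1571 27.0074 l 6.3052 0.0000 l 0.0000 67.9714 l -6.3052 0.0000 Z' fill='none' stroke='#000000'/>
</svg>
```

G21
G90
G0 X37.6353 Y143.6331
M4 S278
G1 X157.0299 Y129.1496 F3498
G1 X114.1274 Y97.4941
G1 X114.2288 Y60.5613
G1 X39.8142 Y108.9139
M5
G0 X125.6973 Y137.7321
M4 S278
G1 X105.1463 Y122.0747 F3498
G1 X85.4979 Y101.6871
G1 X66.7519 Y76.5694
G1 X48.9084 Y46.7214
M5
G0 X101.5226 Y114.3302
M4 S278
G1 X99.2929 Y119.7132 F3498
G1 X93.9099 Y121.9429
G1 X88.5269 Y119.7132
G1 X86.2972 Y114.3302
G1 X88.5269 Y108.9472
G1 X93.9099 Y106.7175
G1 X99.2929 Y108.9472
G1 X101.5226 Y114.3302
M5
G0 X30.1554 Y146.5432
M4 S278
G1 X118.9733 Y146.5432 F3498
G1 X118.9733 Y118.5408
G1 X30.1554 Y118.5408
G1 X30.1554 Y146.5432
M5
G0 X90.1571 Y131.5445
M4 S278
G1 X96.4623 Y131.5445 F3498
G1 X96.4623 Y63.5731
G1 X90.1571 Y63.5731
G1 X90.1571 Y131.5445
M5
G0 X0.0000 Y0.0000

1 u = 1 mm; y_m = 158.5519 − y.

[1] `<path>` open polyline, #000000→engrave S278 F3498: (37.6353,143.6331) → (157.0299,129.1496) → (114.1274,97.4941) → (114.2288,60.5613) → (39.8142,108.9139)

[2] `<path>` quadratic bezier, #000000→engrave S278 F3498: (125.6973,137.7321) → (105.1463,122.0747) → (85.4979,101.6871) → (66.7519,76.5694) → (48.9084,46.7214)

[3] `<circle>` circle, #000000→engrave S278 F3498: (101.5226,114.3302) → (99.2929,119.7132) → (93.9099,121.9429) → (88.5269,119.7132) → (86.2972,114.3302) → (88.5269,108.9472) → (93.9099,106.7175) → (99.2929,108.9472) → (101.5226,114.3302) (closed)

[4] `<rect>` rectangle, #000000→engrave S278 F3498: (30.1554,146.5432) → (118.9733,146.5432) → (118.9733,118.5408) → (30.1554,118.5408) → (30.1554,146.5432) (closed)

[5] `<path>` rectangle, #000000→engrave S278 F3498: (90.1571,131.5445) → (96.4623,131.5445) → (96.4623,63.5731) → (90.1571,63.5731) → (90.1571,131.5445) (closed)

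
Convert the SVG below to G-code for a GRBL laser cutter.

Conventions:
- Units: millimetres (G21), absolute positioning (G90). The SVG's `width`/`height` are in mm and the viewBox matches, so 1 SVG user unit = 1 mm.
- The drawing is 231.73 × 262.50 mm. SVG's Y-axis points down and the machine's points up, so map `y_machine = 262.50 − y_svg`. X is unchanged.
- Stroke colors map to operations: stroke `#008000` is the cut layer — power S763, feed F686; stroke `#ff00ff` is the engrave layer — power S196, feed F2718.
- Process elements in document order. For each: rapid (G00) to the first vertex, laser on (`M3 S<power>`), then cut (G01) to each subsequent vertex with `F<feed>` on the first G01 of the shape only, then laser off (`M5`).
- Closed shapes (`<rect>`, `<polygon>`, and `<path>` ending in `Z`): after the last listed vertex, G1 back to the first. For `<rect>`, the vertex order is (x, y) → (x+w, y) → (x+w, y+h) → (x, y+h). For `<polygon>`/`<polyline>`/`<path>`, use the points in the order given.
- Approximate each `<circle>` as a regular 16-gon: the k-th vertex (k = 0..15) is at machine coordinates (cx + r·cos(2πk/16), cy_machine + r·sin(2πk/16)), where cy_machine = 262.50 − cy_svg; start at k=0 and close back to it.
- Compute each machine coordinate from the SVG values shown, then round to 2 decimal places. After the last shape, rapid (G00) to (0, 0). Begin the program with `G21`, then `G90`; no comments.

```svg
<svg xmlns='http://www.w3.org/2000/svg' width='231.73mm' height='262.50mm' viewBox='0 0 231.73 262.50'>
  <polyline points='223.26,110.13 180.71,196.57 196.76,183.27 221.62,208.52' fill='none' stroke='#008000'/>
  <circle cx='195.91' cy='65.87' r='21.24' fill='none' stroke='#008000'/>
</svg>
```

G21
G90
G00 X223.26 Y152.37
M3 S763
G01 X180.71 Y65.93 F686
G01 X196.76 Y79.23
G01 X221.62 Y53.98
M5
G00 X217.15 Y196.63
M3 S763
G01 X215.53 Y204.76 F686
G01 X210.93 Y211.65
G01 X204.04 Y216.25
G01 X195.91 Y217.87
G01 X187.78 Y216.25
G01 X180.89 Y211.65
G01 X176.29 Y204.76
G01 X174.67 Y196.63
G01 X176.29 Y188.50
G01 X180.89 Y181.61
G01 X187.78 Y177.01
G01 X195.91 Y175.39
G01 X204.04 Y177.01
G01 X210.93 Y181.61
G01 X215.53 Y188.50
G01 X217.15 Y196.63
M5
G00 X0.00 Y0.00

viewBox `0 0 231.73 262.50` with mm width/height → 1 unit = 1 mm. Flip: y_m = 262.50 − y_svg.

**Shape 1** — `<polyline>` open polyline, stroke `#008000` → cut (S763, F686). Machine vertices: (223.26,152.37) → (180.71,65.93) → (196.76,79.23) → (221.62,53.98). Open path.

**Shape 2** — `<circle>` circle, stroke `#008000` → cut (S763, F686). Machine vertices: (217.15,196.63) → (215.53,204.76) → (210.93,211.65) → (204.04,216.25) → (195.91,217.87) → (187.78,216.25) → (180.89,211.65) → (176.29,204.76) → (174.67,196.63) → (176.29,188.50) → (180.89,181.61) → (187.78,177.01) → (195.91,175.39) → (204.04,177.01) → (210.93,181.61) → (215.53,188.50) → (217.15,196.63). Closed: final G1 returns to the first vertex.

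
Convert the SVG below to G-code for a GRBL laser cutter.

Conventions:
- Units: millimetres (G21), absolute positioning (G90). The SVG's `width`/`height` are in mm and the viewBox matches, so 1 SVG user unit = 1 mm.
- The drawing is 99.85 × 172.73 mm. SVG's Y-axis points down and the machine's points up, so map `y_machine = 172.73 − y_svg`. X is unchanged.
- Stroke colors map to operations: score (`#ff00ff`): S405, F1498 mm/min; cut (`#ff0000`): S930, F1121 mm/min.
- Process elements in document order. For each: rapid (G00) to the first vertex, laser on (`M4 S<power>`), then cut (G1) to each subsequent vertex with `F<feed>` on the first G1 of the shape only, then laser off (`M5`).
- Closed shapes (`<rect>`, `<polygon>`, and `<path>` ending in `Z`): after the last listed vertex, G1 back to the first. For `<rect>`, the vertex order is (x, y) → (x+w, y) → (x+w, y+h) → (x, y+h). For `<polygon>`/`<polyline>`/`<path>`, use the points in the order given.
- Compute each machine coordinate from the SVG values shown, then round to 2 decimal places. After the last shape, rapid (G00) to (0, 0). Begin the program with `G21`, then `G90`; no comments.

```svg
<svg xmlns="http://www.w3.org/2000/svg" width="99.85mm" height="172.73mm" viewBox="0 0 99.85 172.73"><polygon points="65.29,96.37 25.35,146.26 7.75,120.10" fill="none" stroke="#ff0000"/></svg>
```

G21
G90
G00 X65.29 Y76.36
M4 S930
G1 X25.35 Y26.47 F1121
G1 X7.75 Y52.63
G1 X65.29 Y76.36
M5
G00 X0.00 Y0.00

1 u = 1 mm; y_m = 172.73 − y.

[1] `<polygon>` closed polygon, #ff0000→cut S930 F1121: (65.29,76.36) → (25.35,26.47) → (7.75,52.63) → (65.29,76.36) (closed)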